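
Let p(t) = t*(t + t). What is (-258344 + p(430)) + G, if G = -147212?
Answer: -35756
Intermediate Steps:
p(t) = 2*t**2 (p(t) = t*(2*t) = 2*t**2)
(-258344 + p(430)) + G = (-258344 + 2*430**2) - 147212 = (-258344 + 2*184900) - 147212 = (-258344 + 369800) - 147212 = 111456 - 147212 = -35756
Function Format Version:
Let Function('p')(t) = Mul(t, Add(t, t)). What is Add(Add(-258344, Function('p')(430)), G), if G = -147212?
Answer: -35756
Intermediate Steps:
Function('p')(t) = Mul(2, Pow(t, 2)) (Function('p')(t) = Mul(t, Mul(2, t)) = Mul(2, Pow(t, 2)))
Add(Add(-258344, Function('p')(430)), G) = Add(Add(-258344, Mul(2, Pow(430, 2))), -147212) = Add(Add(-258344, Mul(2, 184900)), -147212) = Add(Add(-258344, 369800), -147212) = Add(111456, -147212) = -35756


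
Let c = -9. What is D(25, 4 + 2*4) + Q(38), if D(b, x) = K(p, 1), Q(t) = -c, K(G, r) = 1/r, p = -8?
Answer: 10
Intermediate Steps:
Q(t) = 9 (Q(t) = -1*(-9) = 9)
D(b, x) = 1 (D(b, x) = 1/1 = 1)
D(25, 4 + 2*4) + Q(38) = 1 + 9 = 10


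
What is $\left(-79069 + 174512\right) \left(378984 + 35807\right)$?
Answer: $39588897413$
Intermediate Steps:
$\left(-79069 + 174512\right) \left(378984 + 35807\right) = 95443 \cdot 414791 = 39588897413$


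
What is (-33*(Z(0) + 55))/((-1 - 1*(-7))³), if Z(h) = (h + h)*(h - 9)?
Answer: -605/72 ≈ -8.4028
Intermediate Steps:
Z(h) = 2*h*(-9 + h) (Z(h) = (2*h)*(-9 + h) = 2*h*(-9 + h))
(-33*(Z(0) + 55))/((-1 - 1*(-7))³) = (-33*(2*0*(-9 + 0) + 55))/((-1 - 1*(-7))³) = (-33*(2*0*(-9) + 55))/((-1 + 7)³) = (-33*(0 + 55))/(6³) = -33*55/216 = -1815*1/216 = -605/72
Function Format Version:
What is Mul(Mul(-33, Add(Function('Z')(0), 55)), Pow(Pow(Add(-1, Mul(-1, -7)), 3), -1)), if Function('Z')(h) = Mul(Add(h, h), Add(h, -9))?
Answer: Rational(-605, 72) ≈ -8.4028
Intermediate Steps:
Function('Z')(h) = Mul(2, h, Add(-9, h)) (Function('Z')(h) = Mul(Mul(2, h), Add(-9, h)) = Mul(2, h, Add(-9, h)))
Mul(Mul(-33, Add(Function('Z')(0), 55)), Pow(Pow(Add(-1, Mul(-1, -7)), 3), -1)) = Mul(Mul(-33, Add(Mul(2, 0, Add(-9, 0)), 55)), Pow(Pow(Add(-1, Mul(-1, -7)), 3), -1)) = Mul(Mul(-33, Add(Mul(2, 0, -9), 55)), Pow(Pow(Add(-1, 7), 3), -1)) = Mul(Mul(-33, Add(0, 55)), Pow(Pow(6, 3), -1)) = Mul(Mul(-33, 55), Pow(216, -1)) = Mul(-1815, Rational(1, 216)) = Rational(-605, 72)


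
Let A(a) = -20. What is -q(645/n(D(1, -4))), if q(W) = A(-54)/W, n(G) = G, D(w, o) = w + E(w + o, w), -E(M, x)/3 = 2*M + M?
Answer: 112/129 ≈ 0.86822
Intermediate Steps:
E(M, x) = -9*M (E(M, x) = -3*(2*M + M) = -9*M)
D(w, o) = -9*o - 8*w (D(w, o) = w - 9*(w + o) = w - 9*(o + w) = w + (-9*o - 9*w) = -9*o - 8*w)
q(W) = -20/W
-q(645/n(D(1, -4))) = -(-20)/(645/(-9*(-4) - 8*1)) = -(-20)/(645/(36 - 8)) = -(-20)/(645/28) = -(-20)/(645*(1/28)) = -(-20)/645/28 = -(-20)*28/645 = -1*(-112/129) = 112/129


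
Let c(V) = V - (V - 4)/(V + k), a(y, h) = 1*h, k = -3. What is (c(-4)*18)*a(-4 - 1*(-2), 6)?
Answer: -3888/7 ≈ -555.43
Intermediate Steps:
a(y, h) = h
c(V) = V - (-4 + V)/(-3 + V) (c(V) = V - (V - 4)/(V - 3) = V - (-4 + V)/(-3 + V))
(c(-4)*18)*a(-4 - 1*(-2), 6) = (((4 + (-4)² - 4*(-4))/(-3 - 4))*18)*6 = (((4 + 16 + 16)/(-7))*18)*6 = (-⅐*36*18)*6 = -36/7*18*6 = -648/7*6 = -3888/7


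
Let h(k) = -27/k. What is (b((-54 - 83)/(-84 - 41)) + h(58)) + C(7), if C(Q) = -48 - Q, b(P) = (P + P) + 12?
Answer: -299233/7250 ≈ -41.273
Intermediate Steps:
b(P) = 12 + 2*P (b(P) = 2*P + 12 = 12 + 2*P)
(b((-54 - 83)/(-84 - 41)) + h(58)) + C(7) = ((12 + 2*((-54 - 83)/(-84 - 41))) - 27/58) + (-48 - 1*7) = ((12 + 2*(-137/(-125))) - 27*1/58) + (-48 - 7) = ((12 + 2*(-137*(-1/125))) - 27/58) - 55 = ((12 + 2*(137/125)) - 27/58) - 55 = ((12 + 274/125) - 27/58) - 55 = (1774/125 - 27/58) - 55 = 99517/7250 - 55 = -299233/7250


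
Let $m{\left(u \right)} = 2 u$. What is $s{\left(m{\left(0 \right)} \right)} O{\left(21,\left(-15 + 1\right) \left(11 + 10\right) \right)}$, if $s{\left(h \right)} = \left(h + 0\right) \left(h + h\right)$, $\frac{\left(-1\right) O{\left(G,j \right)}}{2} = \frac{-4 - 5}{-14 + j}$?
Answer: $0$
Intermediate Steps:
$O{\left(G,j \right)} = \frac{18}{-14 + j}$ ($O{\left(G,j \right)} = - 2 \frac{-4 - 5}{-14 + j} = - 2 \left(- \frac{9}{-14 + j}\right) = \frac{18}{-14 + j}$)
$s{\left(h \right)} = 2 h^{2}$ ($s{\left(h \right)} = h 2 h = 2 h^{2}$)
$s{\left(m{\left(0 \right)} \right)} O{\left(21,\left(-15 + 1\right) \left(11 + 10\right) \right)} = 2 \left(2 \cdot 0\right)^{2} \frac{18}{-14 + \left(-15 + 1\right) \left(11 + 10\right)} = 2 \cdot 0^{2} \frac{18}{-14 - 294} = 2 \cdot 0 \frac{18}{-14 - 294} = 0 \frac{18}{-308} = 0 \cdot 18 \left(- \frac{1}{308}\right) = 0 \left(- \frac{9}{154}\right) = 0$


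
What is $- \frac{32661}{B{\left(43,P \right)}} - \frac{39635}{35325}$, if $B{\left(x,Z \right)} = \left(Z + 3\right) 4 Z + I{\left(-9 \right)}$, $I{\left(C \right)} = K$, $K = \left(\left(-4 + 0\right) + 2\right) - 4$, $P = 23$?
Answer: $- \frac{249663787}{16857090} \approx -14.811$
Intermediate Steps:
$K = -6$ ($K = \left(-4 + 2\right) - 4 = -2 - 4 = -6$)
$I{\left(C \right)} = -6$
$B{\left(x,Z \right)} = -6 + Z \left(12 + 4 Z\right)$ ($B{\left(x,Z \right)} = \left(Z + 3\right) 4 Z - 6 = \left(3 + Z\right) 4 Z - 6 = \left(12 + 4 Z\right) Z - 6 = Z \left(12 + 4 Z\right) - 6 = -6 + Z \left(12 + 4 Z\right)$)
$- \frac{32661}{B{\left(43,P \right)}} - \frac{39635}{35325} = - \frac{32661}{-6 + 4 \cdot 23^{2} + 12 \cdot 23} - \frac{39635}{35325} = - \frac{32661}{-6 + 4 \cdot 529 + 276} - \frac{7927}{7065} = - \frac{32661}{-6 + 2116 + 276} - \frac{7927}{7065} = - \frac{32661}{2386} - \frac{7927}{7065} = - \frac{249663787}{16857090}$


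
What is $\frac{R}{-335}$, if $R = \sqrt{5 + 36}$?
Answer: $- \frac{\sqrt{41}}{335} \approx -0.019114$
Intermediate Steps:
$R = \sqrt{41} \approx 6.4031$
$\frac{R}{-335} = \frac{\sqrt{41}}{-335} = - \frac{\sqrt{41}}{335}$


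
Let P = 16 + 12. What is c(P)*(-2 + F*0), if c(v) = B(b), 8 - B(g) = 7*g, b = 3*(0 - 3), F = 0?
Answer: -142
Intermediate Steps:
P = 28
b = -9 (b = 3*(-3) = -9)
B(g) = 8 - 7*g
c(v) = 71 (c(v) = 8 - 7*(-9) = 8 + 63 = 71)
c(P)*(-2 + F*0) = 71*(-2 + 0*0) = 71*(-2 + 0) = 71*(-2) = -142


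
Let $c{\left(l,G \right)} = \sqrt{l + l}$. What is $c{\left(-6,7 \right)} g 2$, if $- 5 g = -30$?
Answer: $24 i \sqrt{3} \approx 41.569 i$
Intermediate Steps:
$c{\left(l,G \right)} = \sqrt{2} \sqrt{l}$ ($c{\left(l,G \right)} = \sqrt{2 l} = \sqrt{2} \sqrt{l}$)
$g = 6$ ($g = \left(- \frac{1}{5}\right) \left(-30\right) = 6$)
$c{\left(-6,7 \right)} g 2 = \sqrt{2} \sqrt{-6} \cdot 6 \cdot 2 = \sqrt{2} i \sqrt{6} \cdot 6 \cdot 2 = 2 i \sqrt{3} \cdot 6 \cdot 2 = 12 i \sqrt{3} \cdot 2 = 24 i \sqrt{3}$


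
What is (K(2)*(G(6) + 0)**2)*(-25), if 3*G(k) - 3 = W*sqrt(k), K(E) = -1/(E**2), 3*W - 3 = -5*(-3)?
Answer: 625/4 + 25*sqrt(6) ≈ 217.49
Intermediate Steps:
W = 6 (W = 1 + (-5*(-3))/3 = 1 + (1/3)*15 = 1 + 5 = 6)
K(E) = -1/E**2
G(k) = 1 + 2*sqrt(k) (G(k) = 1 + (6*sqrt(k))/3 = 1 + 2*sqrt(k))
(K(2)*(G(6) + 0)**2)*(-25) = ((-1/2**2)*((1 + 2*sqrt(6)) + 0)**2)*(-25) = ((-1*1/4)*(1 + 2*sqrt(6))**2)*(-25) = -(1 + 2*sqrt(6))**2/4*(-25) = 25*(1 + 2*sqrt(6))**2/4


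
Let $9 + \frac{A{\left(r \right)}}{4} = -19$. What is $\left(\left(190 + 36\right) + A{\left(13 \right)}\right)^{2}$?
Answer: $12996$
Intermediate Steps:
$A{\left(r \right)} = -112$ ($A{\left(r \right)} = -36 + 4 \left(-19\right) = -36 - 76 = -112$)
$\left(\left(190 + 36\right) + A{\left(13 \right)}\right)^{2} = \left(\left(190 + 36\right) - 112\right)^{2} = \left(226 - 112\right)^{2} = 114^{2} = 12996$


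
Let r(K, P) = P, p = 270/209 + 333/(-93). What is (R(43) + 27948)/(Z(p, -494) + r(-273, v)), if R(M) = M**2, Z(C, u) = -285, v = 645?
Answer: 29797/360 ≈ 82.769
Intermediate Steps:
p = -14829/6479 (p = 270*(1/209) + 333*(-1/93) = 270/209 - 111/31 = -14829/6479 ≈ -2.2888)
(R(43) + 27948)/(Z(p, -494) + r(-273, v)) = (43**2 + 27948)/(-285 + 645) = (1849 + 27948)/360 = 29797*(1/360) = 29797/360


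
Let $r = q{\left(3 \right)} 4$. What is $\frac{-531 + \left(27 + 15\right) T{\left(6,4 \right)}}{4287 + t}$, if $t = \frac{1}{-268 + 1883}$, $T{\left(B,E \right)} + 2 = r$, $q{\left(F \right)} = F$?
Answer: $- \frac{179265}{6923506} \approx -0.025892$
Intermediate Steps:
$r = 12$ ($r = 3 \cdot 4 = 12$)
$T{\left(B,E \right)} = 10$ ($T{\left(B,E \right)} = -2 + 12 = 10$)
$t = \frac{1}{1615} \approx 0.0006192$
$\frac{-531 + \left(27 + 15\right) T{\left(6,4 \right)}}{4287 + t} = \frac{-531 + \left(27 + 15\right) 10}{4287 + \frac{1}{1615}} = \frac{-531 + 42 \cdot 10}{\frac{6923506}{1615}} = \left(-531 + 420\right) \frac{1615}{6923506} = \left(-111\right) \frac{1615}{6923506} = - \frac{179265}{6923506}$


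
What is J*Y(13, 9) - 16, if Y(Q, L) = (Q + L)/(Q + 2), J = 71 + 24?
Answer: 370/3 ≈ 123.33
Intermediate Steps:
J = 95
Y(Q, L) = (L + Q)/(2 + Q)
J*Y(13, 9) - 16 = 95*((9 + 13)/(2 + 13)) - 16 = 95*(22/15) - 16 = 418/3 - 16 = 370/3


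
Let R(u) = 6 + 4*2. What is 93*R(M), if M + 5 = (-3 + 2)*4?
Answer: 1302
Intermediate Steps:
M = -9 (M = -5 + (-3 + 2)*4 = -5 - 1*4 = -5 - 4 = -9)
R(u) = 14 (R(u) = 6 + 8 = 14)
93*R(M) = 93*14 = 1302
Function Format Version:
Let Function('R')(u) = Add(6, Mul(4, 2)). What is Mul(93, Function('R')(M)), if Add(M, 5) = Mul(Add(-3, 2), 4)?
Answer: 1302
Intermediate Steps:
M = -9 (M = Add(-5, Mul(Add(-3, 2), 4)) = Add(-5, Mul(-1, 4)) = Add(-5, -4) = -9)
Function('R')(u) = 14 (Function('R')(u) = Add(6, 8) = 14)
Mul(93, Function('R')(M)) = Mul(93, 14) = 1302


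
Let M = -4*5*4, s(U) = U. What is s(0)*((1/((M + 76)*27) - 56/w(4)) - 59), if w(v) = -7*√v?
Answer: 0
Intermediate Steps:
M = -80 (M = -20*4 = -80)
s(0)*((1/((M + 76)*27) - 56/w(4)) - 59) = 0*((1/((-80 + 76)*27) - 56/((-7*√4))) - 59) = 0*(((1/27)/(-4) - 56/((-7*2))) - 59) = 0*((-¼*1/27 - 56/(-14)) - 59) = 0*((-1/108 - 56*(-1/14)) - 59) = 0*((-1/108 + 4) - 59) = 0*(431/108 - 59) = 0*(-5941/108) = 0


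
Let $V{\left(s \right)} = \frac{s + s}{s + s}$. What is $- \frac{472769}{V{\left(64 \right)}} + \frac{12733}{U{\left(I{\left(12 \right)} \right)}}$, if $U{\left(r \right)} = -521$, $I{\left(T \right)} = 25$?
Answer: $- \frac{246325382}{521} \approx -4.7279 \cdot 10^{5}$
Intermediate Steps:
$V{\left(s \right)} = 1$ ($V{\left(s \right)} = \frac{2 s}{2 s} = 2 s \frac{1}{2 s} = 1$)
$- \frac{472769}{V{\left(64 \right)}} + \frac{12733}{U{\left(I{\left(12 \right)} \right)}} = - \frac{472769}{1} + \frac{12733}{-521} = \left(-472769\right) 1 + 12733 \left(- \frac{1}{521}\right) = -472769 - \frac{12733}{521} = - \frac{246325382}{521}$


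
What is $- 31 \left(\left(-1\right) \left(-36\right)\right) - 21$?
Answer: $-1137$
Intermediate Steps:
$- 31 \left(\left(-1\right) \left(-36\right)\right) - 21 = \left(-31\right) 36 - 21 = -1116 - 21 = -1137$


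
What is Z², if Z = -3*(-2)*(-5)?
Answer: 900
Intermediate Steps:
Z = -30 (Z = 6*(-5) = -30)
Z² = (-30)² = 900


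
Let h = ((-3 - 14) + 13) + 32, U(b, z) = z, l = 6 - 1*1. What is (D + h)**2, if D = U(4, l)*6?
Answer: 3364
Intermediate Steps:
l = 5 (l = 6 - 1 = 5)
h = 28 (h = (-17 + 13) + 32 = -4 + 32 = 28)
D = 30 (D = 5*6 = 30)
(D + h)**2 = (30 + 28)**2 = 58**2 = 3364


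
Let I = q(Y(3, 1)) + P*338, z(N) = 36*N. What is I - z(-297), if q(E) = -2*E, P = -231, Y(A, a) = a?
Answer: -67388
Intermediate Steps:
I = -78080 (I = -2*1 - 231*338 = -2 - 78078 = -78080)
I - z(-297) = -78080 - 36*(-297) = -78080 - 1*(-10692) = -78080 + 10692 = -67388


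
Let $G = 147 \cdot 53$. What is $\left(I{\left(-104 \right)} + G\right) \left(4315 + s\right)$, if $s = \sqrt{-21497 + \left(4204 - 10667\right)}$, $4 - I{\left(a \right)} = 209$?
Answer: $32733590 + 15172 i \sqrt{6990} \approx 3.2734 \cdot 10^{7} + 1.2685 \cdot 10^{6} i$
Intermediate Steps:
$G = 7791$
$I{\left(a \right)} = -205$ ($I{\left(a \right)} = 4 - 209 = -205$)
$s = 2 i \sqrt{6990}$ ($s = \sqrt{-21497 + \left(4204 - 10667\right)} = \sqrt{-21497 - 6463} = \sqrt{-27960} = 2 i \sqrt{6990} \approx 167.21 i$)
$\left(I{\left(-104 \right)} + G\right) \left(4315 + s\right) = \left(-205 + 7791\right) \left(4315 + 2 i \sqrt{6990}\right) = 7586 \left(4315 + 2 i \sqrt{6990}\right) = 32733590 + 15172 i \sqrt{6990}$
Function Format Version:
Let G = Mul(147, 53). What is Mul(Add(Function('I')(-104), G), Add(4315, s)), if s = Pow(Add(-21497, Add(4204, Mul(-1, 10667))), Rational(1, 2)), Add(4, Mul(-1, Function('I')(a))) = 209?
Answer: Add(32733590, Mul(15172, I, Pow(6990, Rational(1, 2)))) ≈ Add(3.2734e+7, Mul(1.2685e+6, I))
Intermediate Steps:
G = 7791
Function('I')(a) = -205 (Function('I')(a) = Add(4, Mul(-1, 209)) = Add(4, -209) = -205)
s = Mul(2, I, Pow(6990, Rational(1, 2))) (s = Pow(Add(-21497, Add(4204, -10667)), Rational(1, 2)) = Pow(Add(-21497, -6463), Rational(1, 2)) = Pow(-27960, Rational(1, 2)) = Mul(2, I, Pow(6990, Rational(1, 2))) ≈ Mul(167.21, I))
Mul(Add(Function('I')(-104), G), Add(4315, s)) = Mul(Add(-205, 7791), Add(4315, Mul(2, I, Pow(6990, Rational(1, 2))))) = Mul(7586, Add(4315, Mul(2, I, Pow(6990, Rational(1, 2))))) = Add(32733590, Mul(15172, I, Pow(6990, Rational(1, 2))))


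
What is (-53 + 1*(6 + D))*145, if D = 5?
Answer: -6090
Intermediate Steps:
(-53 + 1*(6 + D))*145 = (-53 + 1*(6 + 5))*145 = (-53 + 1*11)*145 = (-53 + 11)*145 = -42*145 = -6090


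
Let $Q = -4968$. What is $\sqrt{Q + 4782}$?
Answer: $i \sqrt{186} \approx 13.638 i$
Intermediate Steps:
$\sqrt{Q + 4782} = \sqrt{-4968 + 4782} = \sqrt{-186} = i \sqrt{186}$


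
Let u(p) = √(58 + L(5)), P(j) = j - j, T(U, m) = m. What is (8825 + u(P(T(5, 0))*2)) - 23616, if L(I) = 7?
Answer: -14791 + √65 ≈ -14783.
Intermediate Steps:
P(j) = 0
u(p) = √65 (u(p) = √(58 + 7) = √65)
(8825 + u(P(T(5, 0))*2)) - 23616 = (8825 + √65) - 23616 = -14791 + √65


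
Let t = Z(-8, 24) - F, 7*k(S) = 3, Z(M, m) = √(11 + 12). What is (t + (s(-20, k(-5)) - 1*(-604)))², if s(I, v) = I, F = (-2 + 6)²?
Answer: (568 + √23)² ≈ 3.2810e+5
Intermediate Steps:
Z(M, m) = √23
F = 16 (F = 4² = 16)
k(S) = 3/7 (k(S) = (⅐)*3 = 3/7)
t = -16 + √23 (t = √23 - 1*16 = √23 - 16 = -16 + √23 ≈ -11.204)
(t + (s(-20, k(-5)) - 1*(-604)))² = ((-16 + √23) + (-20 - 1*(-604)))² = ((-16 + √23) + (-20 + 604))² = ((-16 + √23) + 584)² = (568 + √23)²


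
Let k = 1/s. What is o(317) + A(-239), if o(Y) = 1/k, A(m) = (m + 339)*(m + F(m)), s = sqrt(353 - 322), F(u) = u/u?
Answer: -23800 + sqrt(31) ≈ -23794.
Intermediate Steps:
F(u) = 1
s = sqrt(31) ≈ 5.5678
k = sqrt(31)/31 (k = 1/(sqrt(31)) = sqrt(31)/31 ≈ 0.17961)
A(m) = (1 + m)*(339 + m) (A(m) = (m + 339)*(m + 1) = (339 + m)*(1 + m) = (1 + m)*(339 + m))
o(Y) = sqrt(31) (o(Y) = 1/(sqrt(31)/31) = sqrt(31))
o(317) + A(-239) = sqrt(31) + (339 + (-239)**2 + 340*(-239)) = sqrt(31) + (339 + 57121 - 81260) = sqrt(31) - 23800 = -23800 + sqrt(31)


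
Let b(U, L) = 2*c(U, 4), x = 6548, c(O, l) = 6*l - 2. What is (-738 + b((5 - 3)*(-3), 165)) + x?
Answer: 5854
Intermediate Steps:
c(O, l) = -2 + 6*l
b(U, L) = 44 (b(U, L) = 2*(-2 + 6*4) = 2*(-2 + 24) = 2*22 = 44)
(-738 + b((5 - 3)*(-3), 165)) + x = (-738 + 44) + 6548 = -694 + 6548 = 5854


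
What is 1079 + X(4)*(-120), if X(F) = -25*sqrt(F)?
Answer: 7079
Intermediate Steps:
1079 + X(4)*(-120) = 1079 - 25*sqrt(4)*(-120) = 1079 - 25*2*(-120) = 1079 - 50*(-120) = 1079 + 6000 = 7079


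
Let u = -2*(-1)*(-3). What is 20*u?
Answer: -120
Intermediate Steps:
u = -6 (u = 2*(-3) = -6)
20*u = 20*(-6) = -120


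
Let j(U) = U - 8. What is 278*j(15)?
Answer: 1946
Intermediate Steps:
j(U) = -8 + U
278*j(15) = 278*(-8 + 15) = 278*7 = 1946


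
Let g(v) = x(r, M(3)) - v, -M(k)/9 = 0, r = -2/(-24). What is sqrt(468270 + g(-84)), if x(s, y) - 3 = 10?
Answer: sqrt(468367) ≈ 684.37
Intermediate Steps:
r = 1/12 (r = -2*(-1/24) = 1/12 ≈ 0.083333)
M(k) = 0 (M(k) = -9*0 = 0)
x(s, y) = 13 (x(s, y) = 3 + 10 = 13)
g(v) = 13 - v
sqrt(468270 + g(-84)) = sqrt(468270 + (13 - 1*(-84))) = sqrt(468270 + (13 + 84)) = sqrt(468270 + 97) = sqrt(468367)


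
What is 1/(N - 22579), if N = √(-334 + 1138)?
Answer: -337/7609111 - 2*√201/509810437 ≈ -4.4345e-5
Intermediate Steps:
N = 2*√201 (N = √804 = 2*√201 ≈ 28.355)
1/(N - 22579) = 1/(2*√201 - 22579) = 1/(-22579 + 2*√201)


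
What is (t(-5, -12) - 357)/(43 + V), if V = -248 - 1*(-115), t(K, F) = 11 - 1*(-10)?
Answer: 56/15 ≈ 3.7333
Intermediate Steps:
t(K, F) = 21 (t(K, F) = 11 + 10 = 21)
V = -133 (V = -248 + 115 = -133)
(t(-5, -12) - 357)/(43 + V) = (21 - 357)/(43 - 133) = -336/(-90) = -336*(-1/90) = 56/15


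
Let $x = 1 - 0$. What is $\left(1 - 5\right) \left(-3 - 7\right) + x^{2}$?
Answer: $41$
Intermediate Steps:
$x = 1$ ($x = 1 + 0 = 1$)
$\left(1 - 5\right) \left(-3 - 7\right) + x^{2} = \left(1 - 5\right) \left(-3 - 7\right) + 1^{2} = - 4 \left(-3 - 7\right) + 1 = \left(-4\right) \left(-10\right) + 1 = 40 + 1 = 41$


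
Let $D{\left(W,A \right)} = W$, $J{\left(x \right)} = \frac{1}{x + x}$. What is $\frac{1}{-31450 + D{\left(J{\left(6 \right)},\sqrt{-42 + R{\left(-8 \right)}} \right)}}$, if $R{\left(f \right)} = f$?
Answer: $- \frac{12}{377399} \approx -3.1797 \cdot 10^{-5}$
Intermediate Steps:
$J{\left(x \right)} = \frac{1}{2 x}$
$\frac{1}{-31450 + D{\left(J{\left(6 \right)},\sqrt{-42 + R{\left(-8 \right)}} \right)}} = \frac{1}{-31450 + \frac{1}{2 \cdot 6}} = \frac{1}{-31450 + \frac{1}{2} \cdot \frac{1}{6}} = \frac{1}{-31450 + \frac{1}{12}} = \frac{1}{- \frac{377399}{12}} = - \frac{12}{377399}$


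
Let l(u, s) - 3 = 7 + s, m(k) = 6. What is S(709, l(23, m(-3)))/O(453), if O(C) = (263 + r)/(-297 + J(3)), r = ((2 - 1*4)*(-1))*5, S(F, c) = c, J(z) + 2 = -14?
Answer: -5008/273 ≈ -18.344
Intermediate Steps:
l(u, s) = 10 + s (l(u, s) = 3 + (7 + s) = 10 + s)
J(z) = -16 (J(z) = -2 - 14 = -16)
r = 10 (r = ((2 - 4)*(-1))*5 = -2*(-1)*5 = 2*5 = 10)
O(C) = -273/313 (O(C) = (263 + 10)/(-297 - 16) = 273/(-313) = 273*(-1/313) = -273/313)
S(709, l(23, m(-3)))/O(453) = (10 + 6)/(-273/313) = 16*(-313/273) = -5008/273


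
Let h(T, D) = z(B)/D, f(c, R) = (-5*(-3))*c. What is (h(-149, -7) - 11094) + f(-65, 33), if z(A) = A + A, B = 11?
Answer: -84505/7 ≈ -12072.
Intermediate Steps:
z(A) = 2*A
f(c, R) = 15*c
h(T, D) = 22/D (h(T, D) = (2*11)/D = 22/D)
(h(-149, -7) - 11094) + f(-65, 33) = (22/(-7) - 11094) + 15*(-65) = (22*(-1/7) - 11094) - 975 = (-22/7 - 11094) - 975 = -77680/7 - 975 = -84505/7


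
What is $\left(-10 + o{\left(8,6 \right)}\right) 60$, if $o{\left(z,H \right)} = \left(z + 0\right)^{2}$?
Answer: $3240$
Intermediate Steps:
$o{\left(z,H \right)} = z^{2}$
$\left(-10 + o{\left(8,6 \right)}\right) 60 = \left(-10 + 8^{2}\right) 60 = \left(-10 + 64\right) 60 = 54 \cdot 60 = 3240$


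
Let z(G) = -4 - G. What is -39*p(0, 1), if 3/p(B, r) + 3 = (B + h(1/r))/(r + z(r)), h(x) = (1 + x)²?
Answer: 117/4 ≈ 29.250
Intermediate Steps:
p(B, r) = 3/(-3 - B/4 - (1 + 1/r)²/4) (p(B, r) = 3/(-3 + (B + (1 + 1/r)²)/(r + (-4 - r))) = 3/(-3 + (B + (1 + 1/r)²)/(-4)) = 3/(-3 + (B + (1 + 1/r)²)*(-¼)) = 3/(-3 + (-B/4 - (1 + 1/r)²/4)) = 3/(-3 - B/4 - (1 + 1/r)²/4))
-39*p(0, 1) = -(-468)*1²/((1 + 1)² + 1²*(12 + 0)) = -(-468)/(2² + 1*12) = -(-468)/(4 + 12) = -(-468)/16 = -39*(-¾) = 117/4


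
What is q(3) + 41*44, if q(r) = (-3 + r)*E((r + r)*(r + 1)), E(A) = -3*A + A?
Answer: 1804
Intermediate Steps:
E(A) = -2*A
q(r) = -4*r*(1 + r)*(-3 + r) (q(r) = (-3 + r)*(-2*(r + r)*(r + 1)) = (-3 + r)*(-2*2*r*(1 + r)) = (-3 + r)*(-4*r*(1 + r)) = -4*r*(1 + r)*(-3 + r))
q(3) + 41*44 = -4*3*(1 + 3)*(-3 + 3) + 41*44 = -4*3*4*0 + 1804 = 0 + 1804 = 1804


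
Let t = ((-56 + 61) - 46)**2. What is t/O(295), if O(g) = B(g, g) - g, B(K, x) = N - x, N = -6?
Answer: -1681/596 ≈ -2.8205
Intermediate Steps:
B(K, x) = -6 - x
O(g) = -6 - 2*g (O(g) = (-6 - g) - g = -6 - 2*g)
t = 1681 (t = (5 - 46)**2 = (-41)**2 = 1681)
t/O(295) = 1681/(-6 - 2*295) = 1681/(-6 - 590) = 1681/(-596) = 1681*(-1/596) = -1681/596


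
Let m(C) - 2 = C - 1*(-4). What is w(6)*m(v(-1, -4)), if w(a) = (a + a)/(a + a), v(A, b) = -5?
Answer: 1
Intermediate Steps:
w(a) = 1 (w(a) = (2*a)/((2*a)) = (2*a)*(1/(2*a)) = 1)
m(C) = 6 + C (m(C) = 2 + (C - 1*(-4)) = 2 + (C + 4) = 2 + (4 + C) = 6 + C)
w(6)*m(v(-1, -4)) = 1*(6 - 5) = 1*1 = 1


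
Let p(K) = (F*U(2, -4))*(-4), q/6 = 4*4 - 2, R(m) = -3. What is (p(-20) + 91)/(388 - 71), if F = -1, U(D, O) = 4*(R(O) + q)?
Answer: 1387/317 ≈ 4.3754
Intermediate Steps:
q = 84 (q = 6*(4*4 - 2) = 6*(16 - 2) = 6*14 = 84)
U(D, O) = 324 (U(D, O) = 4*(-3 + 84) = 4*81 = 324)
p(K) = 1296 (p(K) = -1*324*(-4) = -324*(-4) = 1296)
(p(-20) + 91)/(388 - 71) = (1296 + 91)/(388 - 71) = 1387/317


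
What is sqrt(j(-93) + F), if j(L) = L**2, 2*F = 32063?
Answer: sqrt(98722)/2 ≈ 157.10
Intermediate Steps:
F = 32063/2 (F = (1/2)*32063 = 32063/2 ≈ 16032.)
sqrt(j(-93) + F) = sqrt((-93)**2 + 32063/2) = sqrt(8649 + 32063/2) = sqrt(49361/2) = sqrt(98722)/2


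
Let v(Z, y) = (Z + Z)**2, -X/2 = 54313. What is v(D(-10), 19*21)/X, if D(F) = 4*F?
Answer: -3200/54313 ≈ -0.058918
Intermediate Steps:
X = -108626 (X = -2*54313 = -108626)
v(Z, y) = 4*Z**2 (v(Z, y) = (2*Z)**2 = 4*Z**2)
v(D(-10), 19*21)/X = (4*(4*(-10))**2)/(-108626) = (4*(-40)**2)*(-1/108626) = (4*1600)*(-1/108626) = 6400*(-1/108626) = -3200/54313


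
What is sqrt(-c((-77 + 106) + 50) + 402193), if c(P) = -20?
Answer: sqrt(402213) ≈ 634.20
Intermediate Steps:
sqrt(-c((-77 + 106) + 50) + 402193) = sqrt(-1*(-20) + 402193) = sqrt(20 + 402193) = sqrt(402213)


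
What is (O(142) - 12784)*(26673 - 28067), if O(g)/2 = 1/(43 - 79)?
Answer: 160388761/9 ≈ 1.7821e+7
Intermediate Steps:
O(g) = -1/18 (O(g) = 2/(43 - 79) = 2/(-36) = 2*(-1/36) = -1/18)
(O(142) - 12784)*(26673 - 28067) = (-1/18 - 12784)*(26673 - 28067) = -230113/18*(-1394) = 160388761/9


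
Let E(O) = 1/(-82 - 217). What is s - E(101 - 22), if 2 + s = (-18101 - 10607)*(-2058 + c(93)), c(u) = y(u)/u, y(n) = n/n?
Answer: 1642858507435/27807 ≈ 5.9081e+7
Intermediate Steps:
y(n) = 1
c(u) = 1/u
s = 5494510058/93 (s = -2 + (-18101 - 10607)*(-2058 + 1/93) = -2 - 28708*(-2058 + 1/93) = -2 - 28708*(-191393/93) = -2 + 5494510244/93 = 5494510058/93 ≈ 5.9081e+7)
E(O) = -1/299 (E(O) = 1/(-299) = -1/299)
s - E(101 - 22) = 5494510058/93 - 1*(-1/299) = 5494510058/93 + 1/299 = 1642858507435/27807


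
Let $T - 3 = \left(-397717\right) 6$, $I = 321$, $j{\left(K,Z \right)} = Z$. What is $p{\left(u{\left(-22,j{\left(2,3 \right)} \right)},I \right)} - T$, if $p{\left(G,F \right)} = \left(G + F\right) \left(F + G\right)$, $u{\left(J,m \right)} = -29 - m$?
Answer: $2469820$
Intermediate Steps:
$p{\left(G,F \right)} = \left(F + G\right)^{2}$ ($p{\left(G,F \right)} = \left(F + G\right) \left(F + G\right) = \left(F + G\right)^{2}$)
$T = -2386299$ ($T = 3 - 2386302 = -2386299$)
$p{\left(u{\left(-22,j{\left(2,3 \right)} \right)},I \right)} - T = \left(321 - 32\right)^{2} - -2386299 = \left(321 - 32\right)^{2} + 2386299 = 289^{2} + 2386299 = 83521 + 2386299 = 2469820$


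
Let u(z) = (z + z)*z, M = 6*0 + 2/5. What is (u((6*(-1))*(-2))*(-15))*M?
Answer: -1728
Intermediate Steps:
M = 2/5 (M = 0 + 2*(1/5) = 0 + 2/5 = 2/5 ≈ 0.40000)
u(z) = 2*z**2 (u(z) = (2*z)*z = 2*z**2)
(u((6*(-1))*(-2))*(-15))*M = ((2*((6*(-1))*(-2))**2)*(-15))*(2/5) = ((2*(-6*(-2))**2)*(-15))*(2/5) = ((2*12**2)*(-15))*(2/5) = ((2*144)*(-15))*(2/5) = (288*(-15))*(2/5) = -4320*2/5 = -1728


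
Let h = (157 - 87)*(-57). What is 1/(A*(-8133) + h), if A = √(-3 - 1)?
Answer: -665/46750476 + 2711*I/46750476 ≈ -1.4224e-5 + 5.7989e-5*I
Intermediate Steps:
h = -3990 (h = 70*(-57) = -3990)
A = 2*I (A = √(-4) = 2*I ≈ 2.0*I)
1/(A*(-8133) + h) = 1/((2*I)*(-8133) - 3990) = 1/(-16266*I - 3990) = 1/(-3990 - 16266*I) = (-3990 + 16266*I)/280502856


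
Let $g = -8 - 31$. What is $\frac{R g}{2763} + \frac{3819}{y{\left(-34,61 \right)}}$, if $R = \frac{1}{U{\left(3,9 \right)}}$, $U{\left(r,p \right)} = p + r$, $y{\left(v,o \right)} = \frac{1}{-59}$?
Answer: $- \frac{2490247705}{11052} \approx -2.2532 \cdot 10^{5}$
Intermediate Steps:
$y{\left(v,o \right)} = - \frac{1}{59}$
$R = \frac{1}{12}$ ($R = \frac{1}{9 + 3} = \frac{1}{12} \approx 0.083333$)
$g = -39$ ($g = -8 - 31 = -39$)
$\frac{R g}{2763} + \frac{3819}{y{\left(-34,61 \right)}} = \frac{\frac{1}{12} \left(-39\right)}{2763} + \frac{3819}{- \frac{1}{59}} = \left(- \frac{13}{4}\right) \frac{1}{2763} + 3819 \left(-59\right) = - \frac{13}{11052} - 225321 = - \frac{2490247705}{11052}$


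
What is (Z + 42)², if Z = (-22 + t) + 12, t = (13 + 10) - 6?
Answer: 2401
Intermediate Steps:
t = 17 (t = 23 - 6 = 17)
Z = 7 (Z = (-22 + 17) + 12 = -5 + 12 = 7)
(Z + 42)² = (7 + 42)² = 49² = 2401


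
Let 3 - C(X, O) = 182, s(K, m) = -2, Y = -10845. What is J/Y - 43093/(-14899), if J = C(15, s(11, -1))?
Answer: 470010506/161579655 ≈ 2.9088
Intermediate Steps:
C(X, O) = -179 (C(X, O) = 3 - 1*182 = 3 - 182 = -179)
J = -179
J/Y - 43093/(-14899) = -179/(-10845) - 43093/(-14899) = -179*(-1/10845) - 43093*(-1/14899) = 179/10845 + 43093/14899 = 470010506/161579655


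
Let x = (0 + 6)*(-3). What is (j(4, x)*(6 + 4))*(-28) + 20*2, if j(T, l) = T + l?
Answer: 3960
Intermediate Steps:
x = -18 (x = 6*(-3) = -18)
(j(4, x)*(6 + 4))*(-28) + 20*2 = ((4 - 18)*(6 + 4))*(-28) + 20*2 = -14*10*(-28) + 40 = -140*(-28) + 40 = 3920 + 40 = 3960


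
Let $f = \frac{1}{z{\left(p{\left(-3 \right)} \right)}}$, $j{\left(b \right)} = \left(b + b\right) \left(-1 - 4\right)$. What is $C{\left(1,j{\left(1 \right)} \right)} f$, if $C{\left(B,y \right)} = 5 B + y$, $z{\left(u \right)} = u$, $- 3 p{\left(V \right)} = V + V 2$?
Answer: $- \frac{5}{3} \approx -1.6667$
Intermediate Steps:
$p{\left(V \right)} = - V$ ($p{\left(V \right)} = - \frac{V + V 2}{3} = - \frac{V + 2 V}{3} = - \frac{3 V}{3} = - V$)
$j{\left(b \right)} = - 10 b$ ($j{\left(b \right)} = 2 b \left(-5\right) = - 10 b$)
$C{\left(B,y \right)} = y + 5 B$
$f = \frac{1}{3}$ ($f = \frac{1}{\left(-1\right) \left(-3\right)} = \frac{1}{3} \approx 0.33333$)
$C{\left(1,j{\left(1 \right)} \right)} f = \left(\left(-10\right) 1 + 5 \cdot 1\right) \frac{1}{3} = \left(-10 + 5\right) \frac{1}{3} = \left(-5\right) \frac{1}{3} = - \frac{5}{3}$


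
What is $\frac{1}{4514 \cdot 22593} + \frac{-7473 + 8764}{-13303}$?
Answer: $- \frac{131662366079}{1356703821006} \approx -0.097046$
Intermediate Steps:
$\frac{1}{4514 \cdot 22593} + \frac{-7473 + 8764}{-13303} = \frac{1}{4514} \cdot \frac{1}{22593} + 1291 \left(- \frac{1}{13303}\right) = \frac{1}{101984802} - \frac{1291}{13303} = - \frac{131662366079}{1356703821006}$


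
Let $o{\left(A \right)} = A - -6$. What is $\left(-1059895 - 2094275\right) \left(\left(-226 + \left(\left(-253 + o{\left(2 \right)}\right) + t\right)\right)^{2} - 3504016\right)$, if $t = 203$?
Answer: $10825717040640$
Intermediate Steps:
$o{\left(A \right)} = 6 + A$ ($o{\left(A \right)} = A + 6 = 6 + A$)
$\left(-1059895 - 2094275\right) \left(\left(-226 + \left(\left(-253 + o{\left(2 \right)}\right) + t\right)\right)^{2} - 3504016\right) = \left(-1059895 - 2094275\right) \left(\left(-226 + \left(\left(-253 + \left(6 + 2\right)\right) + 203\right)\right)^{2} - 3504016\right) = - 3154170 \left(\left(-226 + \left(\left(-253 + 8\right) + 203\right)\right)^{2} - 3504016\right) = - 3154170 \left(\left(-226 + \left(-245 + 203\right)\right)^{2} - 3504016\right) = - 3154170 \left(\left(-226 - 42\right)^{2} - 3504016\right) = - 3154170 \left(\left(-268\right)^{2} - 3504016\right) = - 3154170 \left(71824 - 3504016\right) = \left(-3154170\right) \left(-3432192\right) = 10825717040640$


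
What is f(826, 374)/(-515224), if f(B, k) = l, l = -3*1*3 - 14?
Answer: 23/515224 ≈ 4.4641e-5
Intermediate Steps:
l = -23 (l = -3*3 - 14 = -9 - 14 = -23)
f(B, k) = -23
f(826, 374)/(-515224) = -23/(-515224) = -23*(-1/515224) = 23/515224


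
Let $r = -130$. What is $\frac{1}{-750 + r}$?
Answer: $- \frac{1}{880} \approx -0.0011364$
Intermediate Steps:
$\frac{1}{-750 + r} = \frac{1}{-750 - 130} = \frac{1}{-880} = - \frac{1}{880}$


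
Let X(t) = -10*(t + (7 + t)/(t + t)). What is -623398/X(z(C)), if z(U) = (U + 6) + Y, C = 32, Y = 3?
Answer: 12779659/8525 ≈ 1499.1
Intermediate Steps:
z(U) = 9 + U (z(U) = (U + 6) + 3 = (6 + U) + 3 = 9 + U)
X(t) = -10*t - 5*(7 + t)/t (X(t) = -10*(t + (7 + t)/((2*t))) = -10*(t + (7 + t)*(1/(2*t))) = -10*(t + (7 + t)/(2*t)) = -10*t - 5*(7 + t)/t)
-623398/X(z(C)) = -623398/(-5 - 35/(9 + 32) - 10*(9 + 32)) = -623398/(-5 - 35/41 - 10*41) = -623398/(-5 - 35*1/41 - 410) = -623398/(-5 - 35/41 - 410) = -623398/(-17050/41) = -623398*(-41/17050) = 12779659/8525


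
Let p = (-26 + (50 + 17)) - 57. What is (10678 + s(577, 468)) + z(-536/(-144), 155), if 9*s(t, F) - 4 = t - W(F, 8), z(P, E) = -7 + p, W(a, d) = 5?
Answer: 10719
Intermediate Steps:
p = -16 (p = (-26 + 67) - 57 = 41 - 57 = -16)
z(P, E) = -23 (z(P, E) = -7 - 16 = -23)
s(t, F) = -⅑ + t/9 (s(t, F) = 4/9 + (t - 1*5)/9 = 4/9 + (t - 5)/9 = 4/9 + (-5 + t)/9 = 4/9 + (-5/9 + t/9) = -⅑ + t/9)
(10678 + s(577, 468)) + z(-536/(-144), 155) = (10678 + (-⅑ + (⅑)*577)) - 23 = (10678 + (-⅑ + 577/9)) - 23 = (10678 + 64) - 23 = 10742 - 23 = 10719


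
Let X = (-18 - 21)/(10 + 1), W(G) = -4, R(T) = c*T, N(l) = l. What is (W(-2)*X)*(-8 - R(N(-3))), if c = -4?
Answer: -3120/11 ≈ -283.64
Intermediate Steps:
R(T) = -4*T
X = -39/11 ≈ -3.5455
(W(-2)*X)*(-8 - R(N(-3))) = (-4*(-39/11))*(-8 - (-4)*(-3)) = 156*(-8 - 1*12)/11 = 156*(-8 - 12)/11 = (156/11)*(-20) = -3120/11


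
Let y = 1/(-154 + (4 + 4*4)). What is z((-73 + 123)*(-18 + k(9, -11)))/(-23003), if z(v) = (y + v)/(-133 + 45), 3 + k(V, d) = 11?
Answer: -6091/24659216 ≈ -0.00024701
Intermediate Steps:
k(V, d) = 8 (k(V, d) = -3 + 11 = 8)
y = -1/134 (y = 1/(-154 + (4 + 16)) = 1/(-154 + 20) = 1/(-134) = -1/134 ≈ -0.0074627)
z(v) = 1/11792 - v/88 (z(v) = (-1/134 + v)/(-133 + 45) = (-1/134 + v)/(-88) = (-1/134 + v)*(-1/88) = 1/11792 - v/88)
z((-73 + 123)*(-18 + k(9, -11)))/(-23003) = (1/11792 - (-73 + 123)*(-18 + 8)/88)/(-23003) = (1/11792 - 25*(-10)/44)*(-1/23003) = (1/11792 - 1/88*(-500))*(-1/23003) = (1/11792 + 125/22)*(-1/23003) = (6091/1072)*(-1/23003) = -6091/24659216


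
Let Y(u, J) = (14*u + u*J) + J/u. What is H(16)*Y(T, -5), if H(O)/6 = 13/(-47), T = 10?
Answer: -6981/47 ≈ -148.53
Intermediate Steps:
Y(u, J) = 14*u + J*u + J/u (Y(u, J) = (14*u + J*u) + J/u = 14*u + J*u + J/u)
H(O) = -78/47 (H(O) = 6*(13/(-47)) = 6*(13*(-1/47)) = 6*(-13/47) = -78/47)
H(16)*Y(T, -5) = -78*(-5 + 10**2*(14 - 5))/(47*10) = -39*(-5 + 100*9)/235 = -39*(-5 + 900)/235 = -39*895/235 = -78/47*179/2 = -6981/47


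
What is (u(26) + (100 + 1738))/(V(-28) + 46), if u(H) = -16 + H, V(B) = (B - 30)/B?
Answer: 25872/673 ≈ 38.443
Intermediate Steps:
V(B) = (-30 + B)/B
(u(26) + (100 + 1738))/(V(-28) + 46) = ((-16 + 26) + (100 + 1738))/((-30 - 28)/(-28) + 46) = (10 + 1838)/(-1/28*(-58) + 46) = 1848/(29/14 + 46) = 1848/(673/14) = 1848*(14/673) = 25872/673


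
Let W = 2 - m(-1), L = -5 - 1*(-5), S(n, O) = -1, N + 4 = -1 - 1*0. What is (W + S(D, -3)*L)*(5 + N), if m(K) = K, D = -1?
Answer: 0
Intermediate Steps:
N = -5 (N = -4 + (-1 - 1*0) = -4 + (-1 + 0) = -4 - 1 = -5)
L = 0 (L = -5 + 5 = 0)
W = 3 (W = 2 - 1*(-1) = 2 + 1 = 3)
(W + S(D, -3)*L)*(5 + N) = (3 - 1*0)*(5 - 5) = (3 + 0)*0 = 3*0 = 0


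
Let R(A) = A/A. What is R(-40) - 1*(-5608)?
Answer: 5609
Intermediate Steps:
R(A) = 1
R(-40) - 1*(-5608) = 1 - 1*(-5608) = 1 + 5608 = 5609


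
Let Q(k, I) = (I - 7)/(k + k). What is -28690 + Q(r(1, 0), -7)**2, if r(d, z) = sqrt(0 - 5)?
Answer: -143499/5 ≈ -28700.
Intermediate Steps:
r(d, z) = I*sqrt(5) (r(d, z) = sqrt(-5) = I*sqrt(5))
Q(k, I) = (-7 + I)/(2*k) (Q(k, I) = (-7 + I)/((2*k)) = (-7 + I)*(1/(2*k)) = (-7 + I)/(2*k))
-28690 + Q(r(1, 0), -7)**2 = -28690 + ((-7 - 7)/(2*((I*sqrt(5)))))**2 = -28690 + ((1/2)*(-I*sqrt(5)/5)*(-14))**2 = -28690 + (7*I*sqrt(5)/5)**2 = -28690 - 49/5 = -143499/5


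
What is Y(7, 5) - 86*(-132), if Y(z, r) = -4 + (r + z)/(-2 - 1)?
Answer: 11344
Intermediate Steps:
Y(z, r) = -4 - r/3 - z/3 (Y(z, r) = -4 + (r + z)/(-3) = -4 + (r + z)*(-⅓) = -4 + (-r/3 - z/3) = -4 - r/3 - z/3)
Y(7, 5) - 86*(-132) = (-4 - ⅓*5 - ⅓*7) - 86*(-132) = (-4 - 5/3 - 7/3) + 11352 = -8 + 11352 = 11344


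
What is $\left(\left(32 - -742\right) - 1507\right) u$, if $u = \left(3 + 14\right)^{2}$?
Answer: $-211837$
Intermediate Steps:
$u = 289$ ($u = 17^{2} = 289$)
$\left(\left(32 - -742\right) - 1507\right) u = \left(\left(32 - -742\right) - 1507\right) 289 = \left(\left(32 + 742\right) - 1507\right) 289 = \left(774 - 1507\right) 289 = \left(-733\right) 289 = -211837$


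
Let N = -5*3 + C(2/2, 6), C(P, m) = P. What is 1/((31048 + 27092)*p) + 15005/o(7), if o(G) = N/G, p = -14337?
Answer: -6253732732951/833553180 ≈ -7502.5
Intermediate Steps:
N = -14 (N = -5*3 + 2/2 = -15 + 2*(1/2) = -15 + 1 = -14)
o(G) = -14/G
1/((31048 + 27092)*p) + 15005/o(7) = 1/((31048 + 27092)*(-14337)) + 15005/((-14/7)) = -1/14337/58140 + 15005/((-14*1/7)) = (1/58140)*(-1/14337) + 15005/(-2) = -1/833553180 + 15005*(-1/2) = -1/833553180 - 15005/2 = -6253732732951/833553180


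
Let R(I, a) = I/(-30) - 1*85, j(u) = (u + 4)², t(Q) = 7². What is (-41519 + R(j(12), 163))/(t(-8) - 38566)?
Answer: 624188/577755 ≈ 1.0804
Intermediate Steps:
t(Q) = 49
j(u) = (4 + u)²
R(I, a) = -85 - I/30 (R(I, a) = I*(-1/30) - 85 = -I/30 - 85 = -85 - I/30)
(-41519 + R(j(12), 163))/(t(-8) - 38566) = (-41519 + (-85 - (4 + 12)²/30))/(49 - 38566) = (-41519 + (-85 - 1/30*16²))/(-38517) = (-41519 + (-85 - 1/30*256))*(-1/38517) = (-41519 + (-85 - 128/15))*(-1/38517) = (-41519 - 1403/15)*(-1/38517) = -624188/15*(-1/38517) = 624188/577755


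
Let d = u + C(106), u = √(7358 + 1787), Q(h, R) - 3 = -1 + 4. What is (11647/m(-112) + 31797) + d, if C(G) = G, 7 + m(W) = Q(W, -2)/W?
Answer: 11949453/395 + √9145 ≈ 30347.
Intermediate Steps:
Q(h, R) = 6 (Q(h, R) = 3 + (-1 + 4) = 3 + 3 = 6)
m(W) = -7 + 6/W
u = √9145 ≈ 95.630
d = 106 + √9145 (d = √9145 + 106 = 106 + √9145 ≈ 201.63)
(11647/m(-112) + 31797) + d = (11647/(-7 + 6/(-112)) + 31797) + (106 + √9145) = (11647/(-7 + 6*(-1/112)) + 31797) + (106 + √9145) = (11647/(-7 - 3/56) + 31797) + (106 + √9145) = (11647/(-395/56) + 31797) + (106 + √9145) = (11647*(-56/395) + 31797) + (106 + √9145) = (-652232/395 + 31797) + (106 + √9145) = 11907583/395 + (106 + √9145) = 11949453/395 + √9145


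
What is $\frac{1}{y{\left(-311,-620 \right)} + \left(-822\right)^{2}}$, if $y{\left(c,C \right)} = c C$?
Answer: $\frac{1}{868504} \approx 1.1514 \cdot 10^{-6}$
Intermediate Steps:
$y{\left(c,C \right)} = C c$
$\frac{1}{y{\left(-311,-620 \right)} + \left(-822\right)^{2}} = \frac{1}{\left(-620\right) \left(-311\right) + \left(-822\right)^{2}} = \frac{1}{192820 + 675684} = \frac{1}{868504}$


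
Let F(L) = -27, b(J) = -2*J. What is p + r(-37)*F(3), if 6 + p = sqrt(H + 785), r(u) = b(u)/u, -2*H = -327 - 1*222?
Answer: 48 + sqrt(4238)/2 ≈ 80.550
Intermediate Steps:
H = 549/2 (H = -(-327 - 1*222)/2 = -(-327 - 222)/2 = -1/2*(-549) = 549/2 ≈ 274.50)
r(u) = -2 (r(u) = (-2*u)/u = -2)
p = -6 + sqrt(4238)/2 (p = -6 + sqrt(549/2 + 785) = -6 + sqrt(2119/2) = -6 + sqrt(4238)/2 ≈ 26.550)
p + r(-37)*F(3) = (-6 + sqrt(4238)/2) - 2*(-27) = (-6 + sqrt(4238)/2) + 54 = 48 + sqrt(4238)/2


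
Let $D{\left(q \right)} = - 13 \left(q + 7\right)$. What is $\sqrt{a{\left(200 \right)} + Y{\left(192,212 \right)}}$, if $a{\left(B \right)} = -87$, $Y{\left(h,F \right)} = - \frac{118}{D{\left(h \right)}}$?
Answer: $\frac{i \sqrt{581948237}}{2587} \approx 9.3249 i$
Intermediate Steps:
$D{\left(q \right)} = -91 - 13 q$ ($D{\left(q \right)} = - 13 \left(7 + q\right) = -91 - 13 q$)
$Y{\left(h,F \right)} = - \frac{118}{-91 - 13 h}$
$\sqrt{a{\left(200 \right)} + Y{\left(192,212 \right)}} = \sqrt{-87 + \frac{118}{13 \left(7 + 192\right)}} = \sqrt{-87 + \frac{118}{13 \cdot 199}} = \sqrt{-87 + \frac{118}{13} \cdot \frac{1}{199}} = \sqrt{-87 + \frac{118}{2587}} = \sqrt{- \frac{224951}{2587}} = \frac{i \sqrt{581948237}}{2587}$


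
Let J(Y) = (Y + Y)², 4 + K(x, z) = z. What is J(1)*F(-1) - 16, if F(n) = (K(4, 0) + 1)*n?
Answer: -4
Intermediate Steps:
K(x, z) = -4 + z
J(Y) = 4*Y² (J(Y) = (2*Y)² = 4*Y²)
F(n) = -3*n (F(n) = ((-4 + 0) + 1)*n = (-4 + 1)*n = -3*n)
J(1)*F(-1) - 16 = (4*1²)*(-3*(-1)) - 16 = (4*1)*3 - 16 = 4*3 - 16 = 12 - 16 = -4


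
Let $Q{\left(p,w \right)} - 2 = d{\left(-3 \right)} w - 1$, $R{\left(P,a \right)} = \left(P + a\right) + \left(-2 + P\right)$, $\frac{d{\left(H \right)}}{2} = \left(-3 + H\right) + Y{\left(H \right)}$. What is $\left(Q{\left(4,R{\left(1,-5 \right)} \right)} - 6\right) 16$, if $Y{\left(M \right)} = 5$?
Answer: $80$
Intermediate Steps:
$d{\left(H \right)} = 4 + 2 H$ ($d{\left(H \right)} = 2 \left(\left(-3 + H\right) + 5\right) = 2 \left(2 + H\right) = 4 + 2 H$)
$R{\left(P,a \right)} = -2 + a + 2 P$
$Q{\left(p,w \right)} = 1 - 2 w$ ($Q{\left(p,w \right)} = 2 + \left(\left(4 + 2 \left(-3\right)\right) w - 1\right) = 2 + \left(\left(4 - 6\right) w - 1\right) = 2 - \left(1 + 2 w\right) = 1 - 2 w$)
$\left(Q{\left(4,R{\left(1,-5 \right)} \right)} - 6\right) 16 = \left(\left(1 - 2 \left(-2 - 5 + 2 \cdot 1\right)\right) - 6\right) 16 = \left(\left(1 - 2 \left(-2 - 5 + 2\right)\right) - 6\right) 16 = \left(\left(1 - -10\right) - 6\right) 16 = \left(\left(1 + 10\right) - 6\right) 16 = \left(11 - 6\right) 16 = 5 \cdot 16 = 80$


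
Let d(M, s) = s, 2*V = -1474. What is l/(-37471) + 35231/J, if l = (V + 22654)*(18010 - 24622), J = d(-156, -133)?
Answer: 3627719/1007 ≈ 3602.5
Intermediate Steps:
V = -737 (V = (½)*(-1474) = -737)
J = -133
l = -144915204 (l = (-737 + 22654)*(18010 - 24622) = 21917*(-6612) = -144915204)
l/(-37471) + 35231/J = -144915204/(-37471) + 35231/(-133) = -144915204*(-1/37471) + 35231*(-1/133) = 204972/53 - 5033/19 = 3627719/1007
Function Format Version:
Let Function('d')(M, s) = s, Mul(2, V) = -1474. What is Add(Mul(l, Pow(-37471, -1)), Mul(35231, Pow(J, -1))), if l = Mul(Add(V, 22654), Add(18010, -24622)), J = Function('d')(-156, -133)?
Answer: Rational(3627719, 1007) ≈ 3602.5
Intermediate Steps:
V = -737 (V = Mul(Rational(1, 2), -1474) = -737)
J = -133
l = -144915204 (l = Mul(Add(-737, 22654), Add(18010, -24622)) = Mul(21917, -6612) = -144915204)
Add(Mul(l, Pow(-37471, -1)), Mul(35231, Pow(J, -1))) = Add(Mul(-144915204, Pow(-37471, -1)), Mul(35231, Pow(-133, -1))) = Add(Mul(-144915204, Rational(-1, 37471)), Mul(35231, Rational(-1, 133))) = Add(Rational(204972, 53), Rational(-5033, 19)) = Rational(3627719, 1007)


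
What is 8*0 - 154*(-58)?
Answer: 8932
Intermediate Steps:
8*0 - 154*(-58) = 0 + 8932 = 8932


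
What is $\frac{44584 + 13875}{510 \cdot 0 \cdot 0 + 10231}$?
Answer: $\frac{58459}{10231} \approx 5.7139$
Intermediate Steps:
$\frac{44584 + 13875}{510 \cdot 0 \cdot 0 + 10231} = \frac{58459}{510 \cdot 0 + 10231} = \frac{58459}{0 + 10231} = \frac{58459}{10231}$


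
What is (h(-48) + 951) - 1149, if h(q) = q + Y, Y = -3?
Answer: -249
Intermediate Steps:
h(q) = -3 + q (h(q) = q - 3 = -3 + q)
(h(-48) + 951) - 1149 = ((-3 - 48) + 951) - 1149 = (-51 + 951) - 1149 = 900 - 1149 = -249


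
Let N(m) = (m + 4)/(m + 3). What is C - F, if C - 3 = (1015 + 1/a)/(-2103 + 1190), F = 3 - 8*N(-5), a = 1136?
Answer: 2995631/1037168 ≈ 2.8883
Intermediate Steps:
N(m) = (4 + m)/(3 + m)
F = -1 (F = 3 - 8*(4 - 5)/(3 - 5) = 3 - 8*(-1)/(-2) = 3 - (-4)*(-1) = 3 - 8*½ = 3 - 4 = -1)
C = 1958463/1037168 (C = 3 + (1015 + 1/1136)/(-2103 + 1190) = 3 + (1015 + 1/1136)/(-913) = 3 + (1153041/1136)*(-1/913) = 3 - 1153041/1037168 = 1958463/1037168 ≈ 1.8883)
C - F = 1958463/1037168 - 1*(-1) = 1958463/1037168 + 1 = 2995631/1037168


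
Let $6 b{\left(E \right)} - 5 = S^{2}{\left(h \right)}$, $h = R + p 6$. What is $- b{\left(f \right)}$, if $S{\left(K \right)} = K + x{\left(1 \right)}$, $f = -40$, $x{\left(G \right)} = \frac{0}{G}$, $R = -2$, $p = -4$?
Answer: $- \frac{227}{2} \approx -113.5$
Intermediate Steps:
$x{\left(G \right)} = 0$
$h = -26$ ($h = -2 - 24 = -26$)
$S{\left(K \right)} = K$ ($S{\left(K \right)} = K + 0 = K$)
$b{\left(E \right)} = \frac{227}{2}$ ($b{\left(E \right)} = \frac{5}{6} + \frac{\left(-26\right)^{2}}{6} = \frac{5}{6} + \frac{1}{6} \cdot 676 = \frac{5}{6} + \frac{338}{3} = \frac{227}{2}$)
$- b{\left(f \right)} = \left(-1\right) \frac{227}{2} = - \frac{227}{2}$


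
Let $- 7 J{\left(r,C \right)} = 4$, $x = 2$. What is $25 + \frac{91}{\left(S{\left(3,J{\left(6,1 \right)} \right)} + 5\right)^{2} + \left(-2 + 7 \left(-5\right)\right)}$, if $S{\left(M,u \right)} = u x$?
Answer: $\frac{22641}{1084} \approx 20.887$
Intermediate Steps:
$J{\left(r,C \right)} = - \frac{4}{7}$ ($J{\left(r,C \right)} = \left(- \frac{1}{7}\right) 4 = - \frac{4}{7}$)
$S{\left(M,u \right)} = 2 u$ ($S{\left(M,u \right)} = u 2 = 2 u$)
$25 + \frac{91}{\left(S{\left(3,J{\left(6,1 \right)} \right)} + 5\right)^{2} + \left(-2 + 7 \left(-5\right)\right)} = 25 + \frac{91}{\left(2 \left(- \frac{4}{7}\right) + 5\right)^{2} + \left(-2 + 7 \left(-5\right)\right)} = 25 + \frac{91}{\left(- \frac{8}{7} + 5\right)^{2} - 37} = 25 + \frac{91}{\left(\frac{27}{7}\right)^{2} - 37} = 25 + \frac{91}{\frac{729}{49} - 37} = 25 + \frac{91}{- \frac{1084}{49}} = 25 + 91 \left(- \frac{49}{1084}\right) = 25 - \frac{4459}{1084} = \frac{22641}{1084}$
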